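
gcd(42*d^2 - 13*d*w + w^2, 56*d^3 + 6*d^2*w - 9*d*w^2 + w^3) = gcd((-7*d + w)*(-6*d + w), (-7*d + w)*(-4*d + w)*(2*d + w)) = -7*d + w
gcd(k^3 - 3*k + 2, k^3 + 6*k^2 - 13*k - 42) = k + 2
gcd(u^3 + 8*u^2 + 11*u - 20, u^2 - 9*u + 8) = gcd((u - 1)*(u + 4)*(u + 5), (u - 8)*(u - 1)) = u - 1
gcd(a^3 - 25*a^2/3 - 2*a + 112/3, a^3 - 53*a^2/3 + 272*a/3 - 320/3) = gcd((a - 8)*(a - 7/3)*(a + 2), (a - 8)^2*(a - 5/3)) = a - 8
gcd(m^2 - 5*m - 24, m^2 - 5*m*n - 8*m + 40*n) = m - 8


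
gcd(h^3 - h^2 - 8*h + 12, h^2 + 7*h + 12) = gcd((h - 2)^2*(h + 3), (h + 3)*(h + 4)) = h + 3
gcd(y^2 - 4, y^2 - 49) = 1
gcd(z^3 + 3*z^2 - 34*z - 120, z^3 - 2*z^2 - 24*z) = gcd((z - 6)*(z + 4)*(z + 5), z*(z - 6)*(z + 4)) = z^2 - 2*z - 24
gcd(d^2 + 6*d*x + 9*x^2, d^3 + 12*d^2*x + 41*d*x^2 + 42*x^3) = d + 3*x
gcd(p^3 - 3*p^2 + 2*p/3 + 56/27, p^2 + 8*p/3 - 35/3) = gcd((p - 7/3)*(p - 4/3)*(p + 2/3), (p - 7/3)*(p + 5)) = p - 7/3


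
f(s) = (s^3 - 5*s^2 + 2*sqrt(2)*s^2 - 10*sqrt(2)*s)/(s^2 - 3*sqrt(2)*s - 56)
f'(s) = (-2*s + 3*sqrt(2))*(s^3 - 5*s^2 + 2*sqrt(2)*s^2 - 10*sqrt(2)*s)/(s^2 - 3*sqrt(2)*s - 56)^2 + (3*s^2 - 10*s + 4*sqrt(2)*s - 10*sqrt(2))/(s^2 - 3*sqrt(2)*s - 56) = (s^4 - 6*sqrt(2)*s^3 - 180*s^2 + 25*sqrt(2)*s^2 - 224*sqrt(2)*s + 560*s + 560*sqrt(2))/(s^4 - 6*sqrt(2)*s^3 - 94*s^2 + 336*sqrt(2)*s + 3136)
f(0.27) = 0.07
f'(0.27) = 0.26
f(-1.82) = -0.28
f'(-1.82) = -0.03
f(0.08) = 0.02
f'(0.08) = 0.26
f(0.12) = 0.03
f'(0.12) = 0.26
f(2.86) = 0.58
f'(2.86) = 0.05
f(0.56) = 0.15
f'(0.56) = 0.26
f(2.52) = 0.55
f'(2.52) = 0.11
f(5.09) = -0.07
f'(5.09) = -0.81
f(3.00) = 0.59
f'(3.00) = 0.02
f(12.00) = 33.58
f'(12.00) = -8.03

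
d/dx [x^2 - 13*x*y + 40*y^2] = 2*x - 13*y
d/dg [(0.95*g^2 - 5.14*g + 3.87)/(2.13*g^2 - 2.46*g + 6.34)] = (8.6112*g^2 - 4.4402*g - 23.0674)/(4.5369*g^4 - 10.4796*g^3 + 33.06*g^2 - 31.1928*g + 40.1956)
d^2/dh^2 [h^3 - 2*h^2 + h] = 6*h - 4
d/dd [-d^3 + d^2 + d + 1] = -3*d^2 + 2*d + 1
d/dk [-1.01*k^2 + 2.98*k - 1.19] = 2.98 - 2.02*k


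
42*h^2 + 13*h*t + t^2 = (6*h + t)*(7*h + t)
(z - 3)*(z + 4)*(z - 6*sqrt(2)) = z^3 - 6*sqrt(2)*z^2 + z^2 - 12*z - 6*sqrt(2)*z + 72*sqrt(2)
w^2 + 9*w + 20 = (w + 4)*(w + 5)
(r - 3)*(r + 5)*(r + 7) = r^3 + 9*r^2 - r - 105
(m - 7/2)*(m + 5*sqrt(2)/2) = m^2 - 7*m/2 + 5*sqrt(2)*m/2 - 35*sqrt(2)/4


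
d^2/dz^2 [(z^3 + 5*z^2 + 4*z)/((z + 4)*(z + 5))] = 40/(z^3 + 15*z^2 + 75*z + 125)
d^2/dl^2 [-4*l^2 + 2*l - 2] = -8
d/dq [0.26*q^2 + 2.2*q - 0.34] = 0.52*q + 2.2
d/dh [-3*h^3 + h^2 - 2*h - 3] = -9*h^2 + 2*h - 2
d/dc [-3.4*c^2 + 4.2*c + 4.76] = 4.2 - 6.8*c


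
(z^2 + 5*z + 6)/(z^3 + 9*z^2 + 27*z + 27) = (z + 2)/(z^2 + 6*z + 9)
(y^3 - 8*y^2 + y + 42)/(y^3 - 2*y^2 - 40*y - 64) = (y^2 - 10*y + 21)/(y^2 - 4*y - 32)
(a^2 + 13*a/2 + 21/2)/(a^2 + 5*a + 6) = (a + 7/2)/(a + 2)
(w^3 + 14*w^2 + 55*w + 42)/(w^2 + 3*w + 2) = (w^2 + 13*w + 42)/(w + 2)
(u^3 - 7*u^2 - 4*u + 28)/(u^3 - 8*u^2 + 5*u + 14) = (u + 2)/(u + 1)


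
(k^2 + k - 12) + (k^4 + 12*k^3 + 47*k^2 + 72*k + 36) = k^4 + 12*k^3 + 48*k^2 + 73*k + 24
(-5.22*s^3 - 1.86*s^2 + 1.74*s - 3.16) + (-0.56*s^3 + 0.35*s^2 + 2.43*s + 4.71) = -5.78*s^3 - 1.51*s^2 + 4.17*s + 1.55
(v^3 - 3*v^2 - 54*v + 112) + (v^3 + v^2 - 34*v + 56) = 2*v^3 - 2*v^2 - 88*v + 168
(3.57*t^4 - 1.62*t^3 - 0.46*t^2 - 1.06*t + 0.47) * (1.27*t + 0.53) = 4.5339*t^5 - 0.1653*t^4 - 1.4428*t^3 - 1.59*t^2 + 0.0350999999999999*t + 0.2491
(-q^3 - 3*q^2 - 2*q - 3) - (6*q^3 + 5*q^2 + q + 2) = -7*q^3 - 8*q^2 - 3*q - 5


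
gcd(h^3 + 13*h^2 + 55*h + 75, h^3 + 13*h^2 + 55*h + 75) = h^3 + 13*h^2 + 55*h + 75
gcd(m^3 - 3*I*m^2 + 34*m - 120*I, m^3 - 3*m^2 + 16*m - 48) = m - 4*I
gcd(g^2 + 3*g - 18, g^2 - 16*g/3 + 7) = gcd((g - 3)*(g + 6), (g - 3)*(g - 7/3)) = g - 3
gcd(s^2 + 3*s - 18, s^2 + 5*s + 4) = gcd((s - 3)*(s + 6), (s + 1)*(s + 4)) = 1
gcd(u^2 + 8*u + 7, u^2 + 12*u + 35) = u + 7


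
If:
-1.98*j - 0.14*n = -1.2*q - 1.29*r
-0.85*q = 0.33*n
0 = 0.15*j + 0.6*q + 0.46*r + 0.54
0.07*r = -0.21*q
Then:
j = -0.66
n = -1.46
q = 0.57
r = -1.70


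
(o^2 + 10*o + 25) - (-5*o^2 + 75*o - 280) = 6*o^2 - 65*o + 305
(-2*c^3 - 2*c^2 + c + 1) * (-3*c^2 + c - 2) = 6*c^5 + 4*c^4 - c^3 + 2*c^2 - c - 2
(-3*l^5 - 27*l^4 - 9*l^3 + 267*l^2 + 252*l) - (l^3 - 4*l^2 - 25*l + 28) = -3*l^5 - 27*l^4 - 10*l^3 + 271*l^2 + 277*l - 28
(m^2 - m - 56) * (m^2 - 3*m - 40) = m^4 - 4*m^3 - 93*m^2 + 208*m + 2240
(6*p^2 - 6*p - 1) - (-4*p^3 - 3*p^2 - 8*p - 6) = 4*p^3 + 9*p^2 + 2*p + 5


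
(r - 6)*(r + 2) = r^2 - 4*r - 12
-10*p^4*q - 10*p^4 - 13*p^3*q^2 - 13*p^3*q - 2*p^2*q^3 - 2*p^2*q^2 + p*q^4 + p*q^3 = (-5*p + q)*(p + q)*(2*p + q)*(p*q + p)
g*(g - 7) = g^2 - 7*g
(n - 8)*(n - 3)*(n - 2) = n^3 - 13*n^2 + 46*n - 48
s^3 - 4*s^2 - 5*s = s*(s - 5)*(s + 1)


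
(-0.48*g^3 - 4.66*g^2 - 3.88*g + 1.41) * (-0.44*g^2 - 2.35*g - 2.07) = 0.2112*g^5 + 3.1784*g^4 + 13.6518*g^3 + 18.1438*g^2 + 4.7181*g - 2.9187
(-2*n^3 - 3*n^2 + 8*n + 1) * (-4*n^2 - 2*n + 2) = 8*n^5 + 16*n^4 - 30*n^3 - 26*n^2 + 14*n + 2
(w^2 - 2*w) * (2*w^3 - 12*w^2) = 2*w^5 - 16*w^4 + 24*w^3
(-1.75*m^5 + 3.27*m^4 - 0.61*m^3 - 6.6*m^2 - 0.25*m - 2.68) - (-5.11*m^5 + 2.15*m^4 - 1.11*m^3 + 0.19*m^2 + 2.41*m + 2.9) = 3.36*m^5 + 1.12*m^4 + 0.5*m^3 - 6.79*m^2 - 2.66*m - 5.58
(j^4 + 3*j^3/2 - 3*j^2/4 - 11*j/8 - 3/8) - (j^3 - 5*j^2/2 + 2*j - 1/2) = j^4 + j^3/2 + 7*j^2/4 - 27*j/8 + 1/8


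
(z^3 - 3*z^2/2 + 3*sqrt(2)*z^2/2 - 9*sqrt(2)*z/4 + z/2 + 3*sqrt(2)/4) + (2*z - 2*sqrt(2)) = z^3 - 3*z^2/2 + 3*sqrt(2)*z^2/2 - 9*sqrt(2)*z/4 + 5*z/2 - 5*sqrt(2)/4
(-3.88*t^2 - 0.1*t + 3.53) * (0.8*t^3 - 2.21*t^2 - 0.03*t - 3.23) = -3.104*t^5 + 8.4948*t^4 + 3.1614*t^3 + 4.7341*t^2 + 0.2171*t - 11.4019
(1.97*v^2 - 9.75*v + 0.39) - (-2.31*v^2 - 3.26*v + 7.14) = 4.28*v^2 - 6.49*v - 6.75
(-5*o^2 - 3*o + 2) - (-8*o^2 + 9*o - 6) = 3*o^2 - 12*o + 8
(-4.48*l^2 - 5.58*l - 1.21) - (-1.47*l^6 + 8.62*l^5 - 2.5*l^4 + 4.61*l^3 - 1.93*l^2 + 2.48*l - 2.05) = 1.47*l^6 - 8.62*l^5 + 2.5*l^4 - 4.61*l^3 - 2.55*l^2 - 8.06*l + 0.84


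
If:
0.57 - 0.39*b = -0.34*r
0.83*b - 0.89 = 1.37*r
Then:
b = 1.90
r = 0.50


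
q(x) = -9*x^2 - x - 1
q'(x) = -18*x - 1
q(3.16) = -94.03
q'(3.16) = -57.88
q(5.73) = -302.23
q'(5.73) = -104.14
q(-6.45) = -368.97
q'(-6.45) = 115.10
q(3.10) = -90.59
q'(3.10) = -56.80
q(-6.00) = -319.00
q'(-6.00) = 107.00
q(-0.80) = -5.96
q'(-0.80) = 13.40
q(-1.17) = -12.15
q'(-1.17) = 20.06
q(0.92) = -9.54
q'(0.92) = -17.56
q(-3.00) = -79.00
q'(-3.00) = 53.00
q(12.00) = -1309.00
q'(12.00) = -217.00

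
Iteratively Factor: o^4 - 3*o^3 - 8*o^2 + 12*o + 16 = (o - 4)*(o^3 + o^2 - 4*o - 4) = (o - 4)*(o + 1)*(o^2 - 4) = (o - 4)*(o - 2)*(o + 1)*(o + 2)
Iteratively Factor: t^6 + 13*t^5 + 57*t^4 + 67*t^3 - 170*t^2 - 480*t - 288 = (t - 2)*(t^5 + 15*t^4 + 87*t^3 + 241*t^2 + 312*t + 144) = (t - 2)*(t + 4)*(t^4 + 11*t^3 + 43*t^2 + 69*t + 36) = (t - 2)*(t + 4)^2*(t^3 + 7*t^2 + 15*t + 9) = (t - 2)*(t + 1)*(t + 4)^2*(t^2 + 6*t + 9) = (t - 2)*(t + 1)*(t + 3)*(t + 4)^2*(t + 3)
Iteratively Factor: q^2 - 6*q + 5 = (q - 1)*(q - 5)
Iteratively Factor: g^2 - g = (g - 1)*(g)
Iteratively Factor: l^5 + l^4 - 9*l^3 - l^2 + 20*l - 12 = (l + 2)*(l^4 - l^3 - 7*l^2 + 13*l - 6) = (l + 2)*(l + 3)*(l^3 - 4*l^2 + 5*l - 2) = (l - 2)*(l + 2)*(l + 3)*(l^2 - 2*l + 1) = (l - 2)*(l - 1)*(l + 2)*(l + 3)*(l - 1)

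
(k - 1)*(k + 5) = k^2 + 4*k - 5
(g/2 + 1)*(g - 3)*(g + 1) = g^3/2 - 7*g/2 - 3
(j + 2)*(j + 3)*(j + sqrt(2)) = j^3 + sqrt(2)*j^2 + 5*j^2 + 6*j + 5*sqrt(2)*j + 6*sqrt(2)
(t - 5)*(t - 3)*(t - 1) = t^3 - 9*t^2 + 23*t - 15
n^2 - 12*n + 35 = (n - 7)*(n - 5)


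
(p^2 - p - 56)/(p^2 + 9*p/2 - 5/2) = 2*(p^2 - p - 56)/(2*p^2 + 9*p - 5)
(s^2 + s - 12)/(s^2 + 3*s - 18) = (s + 4)/(s + 6)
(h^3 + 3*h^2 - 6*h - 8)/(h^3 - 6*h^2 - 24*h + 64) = (h + 1)/(h - 8)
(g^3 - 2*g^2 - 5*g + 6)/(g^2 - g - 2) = (-g^3 + 2*g^2 + 5*g - 6)/(-g^2 + g + 2)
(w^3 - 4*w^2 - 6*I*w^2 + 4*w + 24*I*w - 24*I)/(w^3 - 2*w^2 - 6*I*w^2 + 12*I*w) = (w - 2)/w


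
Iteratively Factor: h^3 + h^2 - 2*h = (h - 1)*(h^2 + 2*h) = h*(h - 1)*(h + 2)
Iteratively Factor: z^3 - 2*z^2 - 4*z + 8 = (z + 2)*(z^2 - 4*z + 4) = (z - 2)*(z + 2)*(z - 2)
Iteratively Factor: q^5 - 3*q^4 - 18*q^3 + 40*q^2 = (q - 2)*(q^4 - q^3 - 20*q^2) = q*(q - 2)*(q^3 - q^2 - 20*q) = q^2*(q - 2)*(q^2 - q - 20) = q^2*(q - 2)*(q + 4)*(q - 5)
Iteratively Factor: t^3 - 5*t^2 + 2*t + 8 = (t - 4)*(t^2 - t - 2) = (t - 4)*(t + 1)*(t - 2)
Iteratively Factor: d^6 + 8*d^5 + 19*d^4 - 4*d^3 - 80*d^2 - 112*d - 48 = (d + 2)*(d^5 + 6*d^4 + 7*d^3 - 18*d^2 - 44*d - 24) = (d + 2)^2*(d^4 + 4*d^3 - d^2 - 16*d - 12) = (d + 1)*(d + 2)^2*(d^3 + 3*d^2 - 4*d - 12) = (d + 1)*(d + 2)^2*(d + 3)*(d^2 - 4) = (d - 2)*(d + 1)*(d + 2)^2*(d + 3)*(d + 2)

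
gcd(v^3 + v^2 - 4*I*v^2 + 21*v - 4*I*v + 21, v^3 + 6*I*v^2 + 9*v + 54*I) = v + 3*I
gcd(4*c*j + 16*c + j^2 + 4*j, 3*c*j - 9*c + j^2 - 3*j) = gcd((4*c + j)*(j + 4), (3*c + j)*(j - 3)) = 1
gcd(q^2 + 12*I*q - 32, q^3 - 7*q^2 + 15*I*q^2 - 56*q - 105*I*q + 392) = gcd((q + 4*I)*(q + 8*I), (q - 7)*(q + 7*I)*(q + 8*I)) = q + 8*I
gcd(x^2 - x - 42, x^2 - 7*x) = x - 7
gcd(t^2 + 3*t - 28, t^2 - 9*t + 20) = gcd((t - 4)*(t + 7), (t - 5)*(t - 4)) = t - 4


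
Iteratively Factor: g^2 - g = (g - 1)*(g)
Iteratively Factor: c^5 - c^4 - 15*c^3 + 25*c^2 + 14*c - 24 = (c - 1)*(c^4 - 15*c^2 + 10*c + 24) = (c - 3)*(c - 1)*(c^3 + 3*c^2 - 6*c - 8) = (c - 3)*(c - 1)*(c + 4)*(c^2 - c - 2) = (c - 3)*(c - 1)*(c + 1)*(c + 4)*(c - 2)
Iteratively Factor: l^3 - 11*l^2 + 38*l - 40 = (l - 2)*(l^2 - 9*l + 20) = (l - 5)*(l - 2)*(l - 4)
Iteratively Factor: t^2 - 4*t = (t - 4)*(t)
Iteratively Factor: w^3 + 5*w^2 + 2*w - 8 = (w - 1)*(w^2 + 6*w + 8) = (w - 1)*(w + 4)*(w + 2)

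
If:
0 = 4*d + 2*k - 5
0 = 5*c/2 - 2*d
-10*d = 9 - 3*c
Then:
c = -18/19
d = -45/38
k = 185/38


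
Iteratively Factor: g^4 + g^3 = (g + 1)*(g^3) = g*(g + 1)*(g^2) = g^2*(g + 1)*(g)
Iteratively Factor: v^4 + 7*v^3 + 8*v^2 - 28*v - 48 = (v - 2)*(v^3 + 9*v^2 + 26*v + 24) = (v - 2)*(v + 4)*(v^2 + 5*v + 6) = (v - 2)*(v + 3)*(v + 4)*(v + 2)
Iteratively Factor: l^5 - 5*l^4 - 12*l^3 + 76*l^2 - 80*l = (l + 4)*(l^4 - 9*l^3 + 24*l^2 - 20*l) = (l - 2)*(l + 4)*(l^3 - 7*l^2 + 10*l) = l*(l - 2)*(l + 4)*(l^2 - 7*l + 10) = l*(l - 5)*(l - 2)*(l + 4)*(l - 2)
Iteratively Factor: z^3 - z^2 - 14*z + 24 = (z - 3)*(z^2 + 2*z - 8) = (z - 3)*(z - 2)*(z + 4)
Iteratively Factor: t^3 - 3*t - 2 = (t + 1)*(t^2 - t - 2) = (t + 1)^2*(t - 2)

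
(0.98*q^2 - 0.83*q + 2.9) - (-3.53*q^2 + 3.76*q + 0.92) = 4.51*q^2 - 4.59*q + 1.98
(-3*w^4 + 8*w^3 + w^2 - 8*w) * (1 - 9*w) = 27*w^5 - 75*w^4 - w^3 + 73*w^2 - 8*w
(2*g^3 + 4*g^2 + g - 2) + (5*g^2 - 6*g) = 2*g^3 + 9*g^2 - 5*g - 2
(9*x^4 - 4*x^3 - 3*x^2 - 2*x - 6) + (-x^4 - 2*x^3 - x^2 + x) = 8*x^4 - 6*x^3 - 4*x^2 - x - 6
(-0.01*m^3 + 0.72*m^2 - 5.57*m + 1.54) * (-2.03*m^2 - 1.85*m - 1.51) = 0.0203*m^5 - 1.4431*m^4 + 9.9902*m^3 + 6.0911*m^2 + 5.5617*m - 2.3254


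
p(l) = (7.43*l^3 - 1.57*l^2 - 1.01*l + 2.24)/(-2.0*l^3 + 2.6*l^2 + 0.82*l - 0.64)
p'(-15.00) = 0.01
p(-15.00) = -3.47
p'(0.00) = -2.91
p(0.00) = -3.50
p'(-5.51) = 0.08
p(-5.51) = -3.14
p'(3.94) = 0.69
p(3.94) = -5.40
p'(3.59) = 0.94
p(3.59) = -5.68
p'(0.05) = -4.75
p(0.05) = -3.69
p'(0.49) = -171.55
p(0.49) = 14.87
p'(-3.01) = 0.20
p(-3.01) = -2.82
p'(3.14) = 1.52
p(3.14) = -6.22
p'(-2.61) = 0.25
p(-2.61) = -2.73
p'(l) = (6.0*l^2 - 5.2*l - 0.82)*(7.43*l^3 - 1.57*l^2 - 1.01*l + 2.24)/(-2.0*l^3 + 2.6*l^2 + 0.82*l - 0.64)^2 + (22.29*l^2 - 3.14*l - 1.01)/(-2.0*l^3 + 2.6*l^2 + 0.82*l - 0.64)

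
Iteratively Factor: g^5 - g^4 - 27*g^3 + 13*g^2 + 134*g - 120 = (g - 5)*(g^4 + 4*g^3 - 7*g^2 - 22*g + 24) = (g - 5)*(g + 3)*(g^3 + g^2 - 10*g + 8) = (g - 5)*(g - 1)*(g + 3)*(g^2 + 2*g - 8) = (g - 5)*(g - 1)*(g + 3)*(g + 4)*(g - 2)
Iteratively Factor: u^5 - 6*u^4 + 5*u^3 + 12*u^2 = (u)*(u^4 - 6*u^3 + 5*u^2 + 12*u) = u*(u + 1)*(u^3 - 7*u^2 + 12*u) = u*(u - 4)*(u + 1)*(u^2 - 3*u) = u*(u - 4)*(u - 3)*(u + 1)*(u)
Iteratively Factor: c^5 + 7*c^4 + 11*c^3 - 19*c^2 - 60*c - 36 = (c + 3)*(c^4 + 4*c^3 - c^2 - 16*c - 12) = (c + 3)^2*(c^3 + c^2 - 4*c - 4) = (c + 1)*(c + 3)^2*(c^2 - 4) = (c + 1)*(c + 2)*(c + 3)^2*(c - 2)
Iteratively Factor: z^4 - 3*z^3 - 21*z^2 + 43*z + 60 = (z + 1)*(z^3 - 4*z^2 - 17*z + 60) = (z - 3)*(z + 1)*(z^2 - z - 20) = (z - 3)*(z + 1)*(z + 4)*(z - 5)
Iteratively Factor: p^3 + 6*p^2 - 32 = (p - 2)*(p^2 + 8*p + 16) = (p - 2)*(p + 4)*(p + 4)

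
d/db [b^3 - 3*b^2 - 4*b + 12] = 3*b^2 - 6*b - 4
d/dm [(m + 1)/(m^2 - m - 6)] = (m^2 - m - (m + 1)*(2*m - 1) - 6)/(-m^2 + m + 6)^2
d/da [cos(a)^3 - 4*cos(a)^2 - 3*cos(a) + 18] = 3*sin(a)^3 + 8*sin(a)*cos(a)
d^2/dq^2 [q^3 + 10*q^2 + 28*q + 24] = 6*q + 20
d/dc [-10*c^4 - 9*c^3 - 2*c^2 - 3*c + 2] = -40*c^3 - 27*c^2 - 4*c - 3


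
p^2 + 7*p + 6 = (p + 1)*(p + 6)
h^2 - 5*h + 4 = (h - 4)*(h - 1)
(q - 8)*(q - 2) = q^2 - 10*q + 16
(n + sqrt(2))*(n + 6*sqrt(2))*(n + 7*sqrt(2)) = n^3 + 14*sqrt(2)*n^2 + 110*n + 84*sqrt(2)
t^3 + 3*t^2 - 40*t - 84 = (t - 6)*(t + 2)*(t + 7)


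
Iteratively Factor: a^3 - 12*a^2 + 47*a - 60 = (a - 4)*(a^2 - 8*a + 15) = (a - 4)*(a - 3)*(a - 5)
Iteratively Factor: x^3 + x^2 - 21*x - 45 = (x - 5)*(x^2 + 6*x + 9) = (x - 5)*(x + 3)*(x + 3)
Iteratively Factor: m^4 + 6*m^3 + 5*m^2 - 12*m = (m - 1)*(m^3 + 7*m^2 + 12*m) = (m - 1)*(m + 3)*(m^2 + 4*m) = m*(m - 1)*(m + 3)*(m + 4)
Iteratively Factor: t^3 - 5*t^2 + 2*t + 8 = (t - 2)*(t^2 - 3*t - 4) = (t - 4)*(t - 2)*(t + 1)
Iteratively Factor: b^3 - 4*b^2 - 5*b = (b - 5)*(b^2 + b) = b*(b - 5)*(b + 1)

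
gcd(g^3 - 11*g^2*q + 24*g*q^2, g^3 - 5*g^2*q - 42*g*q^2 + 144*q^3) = g^2 - 11*g*q + 24*q^2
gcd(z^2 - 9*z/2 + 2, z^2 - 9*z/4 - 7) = z - 4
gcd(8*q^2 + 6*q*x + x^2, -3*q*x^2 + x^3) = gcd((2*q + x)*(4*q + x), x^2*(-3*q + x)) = 1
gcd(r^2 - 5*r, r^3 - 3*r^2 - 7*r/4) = r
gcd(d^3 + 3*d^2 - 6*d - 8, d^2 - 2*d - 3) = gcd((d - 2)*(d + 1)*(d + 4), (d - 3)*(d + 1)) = d + 1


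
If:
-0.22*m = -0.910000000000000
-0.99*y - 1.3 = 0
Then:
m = 4.14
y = -1.31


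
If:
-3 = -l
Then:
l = 3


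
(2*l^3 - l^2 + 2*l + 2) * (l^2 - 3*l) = 2*l^5 - 7*l^4 + 5*l^3 - 4*l^2 - 6*l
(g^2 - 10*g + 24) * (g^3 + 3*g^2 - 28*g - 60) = g^5 - 7*g^4 - 34*g^3 + 292*g^2 - 72*g - 1440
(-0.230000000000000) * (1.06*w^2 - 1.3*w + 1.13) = -0.2438*w^2 + 0.299*w - 0.2599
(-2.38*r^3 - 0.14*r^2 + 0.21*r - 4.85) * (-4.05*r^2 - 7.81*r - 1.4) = 9.639*r^5 + 19.1548*r^4 + 3.5749*r^3 + 18.1984*r^2 + 37.5845*r + 6.79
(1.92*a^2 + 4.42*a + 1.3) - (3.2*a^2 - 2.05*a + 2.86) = -1.28*a^2 + 6.47*a - 1.56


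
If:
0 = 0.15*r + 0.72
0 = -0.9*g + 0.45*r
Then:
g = -2.40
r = -4.80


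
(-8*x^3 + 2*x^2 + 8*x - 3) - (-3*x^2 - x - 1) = -8*x^3 + 5*x^2 + 9*x - 2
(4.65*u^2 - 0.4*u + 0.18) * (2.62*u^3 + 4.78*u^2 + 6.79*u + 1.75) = 12.183*u^5 + 21.179*u^4 + 30.1331*u^3 + 6.2819*u^2 + 0.5222*u + 0.315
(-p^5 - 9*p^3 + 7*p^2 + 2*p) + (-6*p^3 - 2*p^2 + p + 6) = -p^5 - 15*p^3 + 5*p^2 + 3*p + 6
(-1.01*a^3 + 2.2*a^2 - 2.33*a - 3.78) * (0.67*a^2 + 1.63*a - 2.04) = -0.6767*a^5 - 0.1723*a^4 + 4.0853*a^3 - 10.8185*a^2 - 1.4082*a + 7.7112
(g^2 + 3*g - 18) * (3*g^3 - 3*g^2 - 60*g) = 3*g^5 + 6*g^4 - 123*g^3 - 126*g^2 + 1080*g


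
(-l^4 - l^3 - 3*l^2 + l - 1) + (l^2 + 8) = -l^4 - l^3 - 2*l^2 + l + 7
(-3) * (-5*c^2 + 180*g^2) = 15*c^2 - 540*g^2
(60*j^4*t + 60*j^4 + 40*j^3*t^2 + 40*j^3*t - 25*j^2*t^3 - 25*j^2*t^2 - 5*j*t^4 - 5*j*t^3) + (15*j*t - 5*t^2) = 60*j^4*t + 60*j^4 + 40*j^3*t^2 + 40*j^3*t - 25*j^2*t^3 - 25*j^2*t^2 - 5*j*t^4 - 5*j*t^3 + 15*j*t - 5*t^2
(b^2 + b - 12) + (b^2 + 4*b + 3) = 2*b^2 + 5*b - 9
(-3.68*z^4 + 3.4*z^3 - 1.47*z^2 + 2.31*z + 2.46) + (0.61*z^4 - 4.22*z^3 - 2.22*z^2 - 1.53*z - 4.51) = -3.07*z^4 - 0.82*z^3 - 3.69*z^2 + 0.78*z - 2.05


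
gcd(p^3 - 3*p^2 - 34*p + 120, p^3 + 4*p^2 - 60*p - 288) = p + 6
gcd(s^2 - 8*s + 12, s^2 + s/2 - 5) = s - 2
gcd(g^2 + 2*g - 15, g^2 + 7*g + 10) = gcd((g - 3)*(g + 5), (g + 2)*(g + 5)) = g + 5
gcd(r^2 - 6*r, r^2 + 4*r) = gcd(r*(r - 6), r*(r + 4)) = r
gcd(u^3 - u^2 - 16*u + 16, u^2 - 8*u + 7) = u - 1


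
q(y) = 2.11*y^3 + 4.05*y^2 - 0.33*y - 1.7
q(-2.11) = -2.79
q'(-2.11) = 10.76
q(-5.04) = -167.29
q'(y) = 6.33*y^2 + 8.1*y - 0.33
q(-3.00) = -21.23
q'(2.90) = 76.40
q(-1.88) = -0.79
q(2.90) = 82.86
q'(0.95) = 13.08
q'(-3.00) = 32.34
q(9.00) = 1861.57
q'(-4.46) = 89.46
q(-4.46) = -106.86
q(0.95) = 3.45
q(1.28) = 8.94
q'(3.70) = 116.30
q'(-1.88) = 6.81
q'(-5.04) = 119.64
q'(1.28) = 20.41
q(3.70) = 159.40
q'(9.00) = 585.30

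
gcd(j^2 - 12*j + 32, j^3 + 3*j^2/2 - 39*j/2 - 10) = j - 4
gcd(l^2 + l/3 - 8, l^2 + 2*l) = 1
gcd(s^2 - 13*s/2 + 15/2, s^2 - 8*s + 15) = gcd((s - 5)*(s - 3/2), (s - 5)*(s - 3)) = s - 5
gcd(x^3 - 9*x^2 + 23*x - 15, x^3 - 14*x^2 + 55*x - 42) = x - 1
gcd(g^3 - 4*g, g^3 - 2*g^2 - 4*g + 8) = g^2 - 4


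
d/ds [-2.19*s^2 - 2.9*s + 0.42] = -4.38*s - 2.9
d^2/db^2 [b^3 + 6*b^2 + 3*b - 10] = 6*b + 12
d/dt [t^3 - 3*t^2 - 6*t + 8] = 3*t^2 - 6*t - 6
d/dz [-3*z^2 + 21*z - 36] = 21 - 6*z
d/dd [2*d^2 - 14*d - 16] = 4*d - 14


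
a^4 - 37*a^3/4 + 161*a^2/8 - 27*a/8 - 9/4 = (a - 6)*(a - 3)*(a - 1/2)*(a + 1/4)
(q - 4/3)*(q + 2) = q^2 + 2*q/3 - 8/3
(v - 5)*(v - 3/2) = v^2 - 13*v/2 + 15/2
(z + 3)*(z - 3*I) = z^2 + 3*z - 3*I*z - 9*I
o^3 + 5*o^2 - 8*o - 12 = (o - 2)*(o + 1)*(o + 6)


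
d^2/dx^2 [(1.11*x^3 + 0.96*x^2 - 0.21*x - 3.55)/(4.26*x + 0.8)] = (40.287672*x^3 + 22.69728*x^2 + 4.2624*x - 126.1878)/(77.308776*x^3 + 43.55424*x^2 + 8.1792*x + 0.512)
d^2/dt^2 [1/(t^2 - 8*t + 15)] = 2*(-t^2 + 8*t + 4*(t - 4)^2 - 15)/(t^2 - 8*t + 15)^3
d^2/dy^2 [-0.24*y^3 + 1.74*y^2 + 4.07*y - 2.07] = 3.48 - 1.44*y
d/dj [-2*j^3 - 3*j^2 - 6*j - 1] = -6*j^2 - 6*j - 6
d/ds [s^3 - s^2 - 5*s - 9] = 3*s^2 - 2*s - 5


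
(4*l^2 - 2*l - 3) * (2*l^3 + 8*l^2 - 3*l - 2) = 8*l^5 + 28*l^4 - 34*l^3 - 26*l^2 + 13*l + 6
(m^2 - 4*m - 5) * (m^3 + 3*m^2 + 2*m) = m^5 - m^4 - 15*m^3 - 23*m^2 - 10*m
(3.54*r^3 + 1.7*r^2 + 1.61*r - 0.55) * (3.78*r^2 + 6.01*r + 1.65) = 13.3812*r^5 + 27.7014*r^4 + 22.1438*r^3 + 10.4021*r^2 - 0.649*r - 0.9075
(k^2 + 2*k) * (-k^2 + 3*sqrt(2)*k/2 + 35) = -k^4 - 2*k^3 + 3*sqrt(2)*k^3/2 + 3*sqrt(2)*k^2 + 35*k^2 + 70*k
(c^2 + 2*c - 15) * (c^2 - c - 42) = c^4 + c^3 - 59*c^2 - 69*c + 630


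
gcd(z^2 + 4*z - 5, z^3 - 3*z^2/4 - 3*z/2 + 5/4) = z - 1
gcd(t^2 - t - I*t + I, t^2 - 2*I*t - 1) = t - I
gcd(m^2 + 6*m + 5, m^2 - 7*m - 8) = m + 1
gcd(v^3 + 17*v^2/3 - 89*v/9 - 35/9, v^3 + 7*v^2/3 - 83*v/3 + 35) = v^2 + 16*v/3 - 35/3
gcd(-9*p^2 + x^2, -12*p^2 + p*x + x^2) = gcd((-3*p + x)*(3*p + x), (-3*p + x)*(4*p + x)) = -3*p + x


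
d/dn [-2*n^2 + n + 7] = 1 - 4*n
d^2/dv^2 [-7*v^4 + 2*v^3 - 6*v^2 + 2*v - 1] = -84*v^2 + 12*v - 12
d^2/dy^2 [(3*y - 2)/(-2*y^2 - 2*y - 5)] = 4*(-2*(2*y + 1)^2*(3*y - 2) + (9*y + 1)*(2*y^2 + 2*y + 5))/(2*y^2 + 2*y + 5)^3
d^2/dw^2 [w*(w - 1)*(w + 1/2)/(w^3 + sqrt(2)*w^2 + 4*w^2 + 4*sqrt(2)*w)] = (-9*w^3 - 2*sqrt(2)*w^3 - 24*sqrt(2)*w^2 - 3*w^2 - 12*w + 9*sqrt(2)*w + 12*sqrt(2) + 54)/(w^6 + 3*sqrt(2)*w^5 + 12*w^5 + 36*sqrt(2)*w^4 + 54*w^4 + 136*w^3 + 146*sqrt(2)*w^3 + 288*w^2 + 216*sqrt(2)*w^2 + 96*sqrt(2)*w + 384*w + 128*sqrt(2))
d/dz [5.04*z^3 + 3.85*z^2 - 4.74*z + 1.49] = 15.12*z^2 + 7.7*z - 4.74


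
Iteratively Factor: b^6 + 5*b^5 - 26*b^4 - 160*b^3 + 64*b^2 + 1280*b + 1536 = (b + 4)*(b^5 + b^4 - 30*b^3 - 40*b^2 + 224*b + 384) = (b - 4)*(b + 4)*(b^4 + 5*b^3 - 10*b^2 - 80*b - 96) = (b - 4)*(b + 3)*(b + 4)*(b^3 + 2*b^2 - 16*b - 32) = (b - 4)^2*(b + 3)*(b + 4)*(b^2 + 6*b + 8) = (b - 4)^2*(b + 2)*(b + 3)*(b + 4)*(b + 4)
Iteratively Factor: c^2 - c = (c - 1)*(c)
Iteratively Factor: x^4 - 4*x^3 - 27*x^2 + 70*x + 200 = (x - 5)*(x^3 + x^2 - 22*x - 40) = (x - 5)^2*(x^2 + 6*x + 8) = (x - 5)^2*(x + 4)*(x + 2)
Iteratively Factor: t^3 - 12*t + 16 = (t - 2)*(t^2 + 2*t - 8) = (t - 2)*(t + 4)*(t - 2)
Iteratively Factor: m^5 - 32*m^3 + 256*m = (m + 4)*(m^4 - 4*m^3 - 16*m^2 + 64*m) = (m - 4)*(m + 4)*(m^3 - 16*m) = m*(m - 4)*(m + 4)*(m^2 - 16) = m*(m - 4)*(m + 4)^2*(m - 4)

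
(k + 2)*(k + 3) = k^2 + 5*k + 6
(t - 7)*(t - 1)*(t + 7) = t^3 - t^2 - 49*t + 49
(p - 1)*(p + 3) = p^2 + 2*p - 3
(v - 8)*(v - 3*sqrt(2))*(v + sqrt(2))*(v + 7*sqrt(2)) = v^4 - 8*v^3 + 5*sqrt(2)*v^3 - 40*sqrt(2)*v^2 - 34*v^2 - 42*sqrt(2)*v + 272*v + 336*sqrt(2)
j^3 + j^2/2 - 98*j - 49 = (j + 1/2)*(j - 7*sqrt(2))*(j + 7*sqrt(2))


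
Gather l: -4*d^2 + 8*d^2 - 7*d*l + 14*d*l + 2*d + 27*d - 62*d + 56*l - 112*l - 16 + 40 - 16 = 4*d^2 - 33*d + l*(7*d - 56) + 8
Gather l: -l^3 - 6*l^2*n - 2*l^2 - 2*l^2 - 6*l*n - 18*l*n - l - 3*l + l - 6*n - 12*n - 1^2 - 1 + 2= -l^3 + l^2*(-6*n - 4) + l*(-24*n - 3) - 18*n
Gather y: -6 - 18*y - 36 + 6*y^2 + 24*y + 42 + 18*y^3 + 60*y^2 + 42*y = 18*y^3 + 66*y^2 + 48*y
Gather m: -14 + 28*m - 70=28*m - 84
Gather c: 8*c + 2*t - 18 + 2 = 8*c + 2*t - 16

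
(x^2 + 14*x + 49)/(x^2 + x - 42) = (x + 7)/(x - 6)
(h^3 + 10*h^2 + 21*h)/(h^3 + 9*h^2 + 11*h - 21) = h/(h - 1)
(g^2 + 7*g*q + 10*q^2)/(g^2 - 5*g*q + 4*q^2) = (g^2 + 7*g*q + 10*q^2)/(g^2 - 5*g*q + 4*q^2)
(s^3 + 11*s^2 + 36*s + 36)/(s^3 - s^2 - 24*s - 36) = (s + 6)/(s - 6)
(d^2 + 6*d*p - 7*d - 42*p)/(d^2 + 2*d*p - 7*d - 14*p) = (d + 6*p)/(d + 2*p)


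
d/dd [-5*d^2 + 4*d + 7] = 4 - 10*d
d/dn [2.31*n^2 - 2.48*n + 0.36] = 4.62*n - 2.48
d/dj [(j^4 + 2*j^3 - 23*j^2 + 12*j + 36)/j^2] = 2*j + 2 - 12/j^2 - 72/j^3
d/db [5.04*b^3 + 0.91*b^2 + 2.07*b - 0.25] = 15.12*b^2 + 1.82*b + 2.07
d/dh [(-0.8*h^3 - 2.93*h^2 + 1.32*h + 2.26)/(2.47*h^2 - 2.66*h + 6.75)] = (-1.976*h^4 + 4.256*h^3 - 11.6666*h^2 - 50.7194*h + 14.9216)/(6.1009*h^4 - 13.1404*h^3 + 40.4206*h^2 - 35.91*h + 45.5625)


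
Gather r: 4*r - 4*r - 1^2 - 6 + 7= 0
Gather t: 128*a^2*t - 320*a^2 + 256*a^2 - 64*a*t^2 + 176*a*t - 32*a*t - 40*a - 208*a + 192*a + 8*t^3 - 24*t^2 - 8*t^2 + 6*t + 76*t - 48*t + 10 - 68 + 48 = -64*a^2 - 56*a + 8*t^3 + t^2*(-64*a - 32) + t*(128*a^2 + 144*a + 34) - 10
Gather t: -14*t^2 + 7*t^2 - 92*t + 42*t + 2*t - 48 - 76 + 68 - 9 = -7*t^2 - 48*t - 65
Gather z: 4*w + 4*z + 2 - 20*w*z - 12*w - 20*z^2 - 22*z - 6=-8*w - 20*z^2 + z*(-20*w - 18) - 4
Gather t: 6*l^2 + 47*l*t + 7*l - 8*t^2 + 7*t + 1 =6*l^2 + 7*l - 8*t^2 + t*(47*l + 7) + 1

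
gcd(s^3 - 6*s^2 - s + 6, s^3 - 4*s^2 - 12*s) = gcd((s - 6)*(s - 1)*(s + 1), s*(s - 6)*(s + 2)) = s - 6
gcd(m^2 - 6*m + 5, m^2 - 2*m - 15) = m - 5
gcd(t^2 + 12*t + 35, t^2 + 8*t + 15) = t + 5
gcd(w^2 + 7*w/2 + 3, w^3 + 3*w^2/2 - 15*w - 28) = w + 2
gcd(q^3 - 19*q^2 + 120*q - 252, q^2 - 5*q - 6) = q - 6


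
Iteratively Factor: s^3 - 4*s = (s + 2)*(s^2 - 2*s) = (s - 2)*(s + 2)*(s)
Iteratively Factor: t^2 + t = (t + 1)*(t)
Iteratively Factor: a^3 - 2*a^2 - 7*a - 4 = (a + 1)*(a^2 - 3*a - 4) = (a - 4)*(a + 1)*(a + 1)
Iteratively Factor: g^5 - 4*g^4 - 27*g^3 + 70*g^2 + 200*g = (g + 2)*(g^4 - 6*g^3 - 15*g^2 + 100*g) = (g - 5)*(g + 2)*(g^3 - g^2 - 20*g) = g*(g - 5)*(g + 2)*(g^2 - g - 20) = g*(g - 5)^2*(g + 2)*(g + 4)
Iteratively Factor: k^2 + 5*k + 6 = (k + 3)*(k + 2)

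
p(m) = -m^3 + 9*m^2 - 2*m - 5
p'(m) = -3*m^2 + 18*m - 2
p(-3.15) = 121.86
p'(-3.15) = -88.47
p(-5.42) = 429.45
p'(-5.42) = -187.69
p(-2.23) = 55.31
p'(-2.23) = -57.06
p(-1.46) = 20.22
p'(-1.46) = -34.67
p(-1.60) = 25.34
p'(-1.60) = -38.48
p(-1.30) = 15.01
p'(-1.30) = -30.47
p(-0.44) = -2.29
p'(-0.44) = -10.50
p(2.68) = 35.03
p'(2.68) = 24.69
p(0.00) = -5.00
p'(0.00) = -2.00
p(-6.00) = 547.00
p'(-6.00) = -218.00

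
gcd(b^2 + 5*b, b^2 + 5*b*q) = b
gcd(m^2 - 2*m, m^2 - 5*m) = m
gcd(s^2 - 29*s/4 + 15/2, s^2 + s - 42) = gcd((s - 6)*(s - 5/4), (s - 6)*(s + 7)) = s - 6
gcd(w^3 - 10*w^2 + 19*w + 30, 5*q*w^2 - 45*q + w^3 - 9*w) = 1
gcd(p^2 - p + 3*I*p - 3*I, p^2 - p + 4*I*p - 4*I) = p - 1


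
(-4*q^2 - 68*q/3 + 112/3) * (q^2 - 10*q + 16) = -4*q^4 + 52*q^3/3 + 200*q^2 - 736*q + 1792/3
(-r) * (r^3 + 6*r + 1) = -r^4 - 6*r^2 - r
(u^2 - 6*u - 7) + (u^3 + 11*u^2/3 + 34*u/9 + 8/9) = u^3 + 14*u^2/3 - 20*u/9 - 55/9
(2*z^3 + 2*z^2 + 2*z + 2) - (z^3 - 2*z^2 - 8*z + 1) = z^3 + 4*z^2 + 10*z + 1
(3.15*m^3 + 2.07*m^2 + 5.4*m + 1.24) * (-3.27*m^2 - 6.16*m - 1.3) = -10.3005*m^5 - 26.1729*m^4 - 34.5042*m^3 - 40.0098*m^2 - 14.6584*m - 1.612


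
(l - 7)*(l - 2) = l^2 - 9*l + 14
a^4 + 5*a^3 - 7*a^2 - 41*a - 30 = (a - 3)*(a + 1)*(a + 2)*(a + 5)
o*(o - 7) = o^2 - 7*o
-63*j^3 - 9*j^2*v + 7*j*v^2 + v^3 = (-3*j + v)*(3*j + v)*(7*j + v)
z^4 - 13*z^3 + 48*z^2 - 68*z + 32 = (z - 8)*(z - 2)^2*(z - 1)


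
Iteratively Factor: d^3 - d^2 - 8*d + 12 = (d - 2)*(d^2 + d - 6) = (d - 2)*(d + 3)*(d - 2)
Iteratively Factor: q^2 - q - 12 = (q + 3)*(q - 4)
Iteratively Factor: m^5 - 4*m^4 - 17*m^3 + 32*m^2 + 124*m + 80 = (m + 2)*(m^4 - 6*m^3 - 5*m^2 + 42*m + 40) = (m - 5)*(m + 2)*(m^3 - m^2 - 10*m - 8) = (m - 5)*(m - 4)*(m + 2)*(m^2 + 3*m + 2) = (m - 5)*(m - 4)*(m + 1)*(m + 2)*(m + 2)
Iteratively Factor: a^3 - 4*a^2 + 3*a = (a - 3)*(a^2 - a) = a*(a - 3)*(a - 1)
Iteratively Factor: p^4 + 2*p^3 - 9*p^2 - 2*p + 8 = (p - 2)*(p^3 + 4*p^2 - p - 4) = (p - 2)*(p + 4)*(p^2 - 1) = (p - 2)*(p + 1)*(p + 4)*(p - 1)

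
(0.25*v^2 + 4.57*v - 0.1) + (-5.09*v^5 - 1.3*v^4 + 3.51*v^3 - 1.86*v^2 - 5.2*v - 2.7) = -5.09*v^5 - 1.3*v^4 + 3.51*v^3 - 1.61*v^2 - 0.63*v - 2.8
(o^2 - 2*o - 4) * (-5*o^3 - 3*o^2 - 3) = -5*o^5 + 7*o^4 + 26*o^3 + 9*o^2 + 6*o + 12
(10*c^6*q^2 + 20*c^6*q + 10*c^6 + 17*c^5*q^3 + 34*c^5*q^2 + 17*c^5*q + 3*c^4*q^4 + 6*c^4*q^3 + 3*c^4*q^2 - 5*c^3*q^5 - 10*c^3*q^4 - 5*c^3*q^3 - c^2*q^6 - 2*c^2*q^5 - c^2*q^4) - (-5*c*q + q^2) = 10*c^6*q^2 + 20*c^6*q + 10*c^6 + 17*c^5*q^3 + 34*c^5*q^2 + 17*c^5*q + 3*c^4*q^4 + 6*c^4*q^3 + 3*c^4*q^2 - 5*c^3*q^5 - 10*c^3*q^4 - 5*c^3*q^3 - c^2*q^6 - 2*c^2*q^5 - c^2*q^4 + 5*c*q - q^2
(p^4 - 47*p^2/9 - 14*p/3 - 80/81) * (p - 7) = p^5 - 7*p^4 - 47*p^3/9 + 287*p^2/9 + 2566*p/81 + 560/81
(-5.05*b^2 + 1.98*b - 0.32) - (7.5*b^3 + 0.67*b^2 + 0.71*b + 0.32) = -7.5*b^3 - 5.72*b^2 + 1.27*b - 0.64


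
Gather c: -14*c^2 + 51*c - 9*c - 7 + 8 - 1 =-14*c^2 + 42*c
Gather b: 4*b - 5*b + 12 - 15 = -b - 3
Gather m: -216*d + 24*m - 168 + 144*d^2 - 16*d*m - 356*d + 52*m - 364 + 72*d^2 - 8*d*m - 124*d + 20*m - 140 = 216*d^2 - 696*d + m*(96 - 24*d) - 672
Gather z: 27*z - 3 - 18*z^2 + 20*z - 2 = -18*z^2 + 47*z - 5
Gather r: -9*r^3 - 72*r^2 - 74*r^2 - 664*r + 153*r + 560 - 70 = -9*r^3 - 146*r^2 - 511*r + 490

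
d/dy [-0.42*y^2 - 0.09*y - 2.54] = -0.84*y - 0.09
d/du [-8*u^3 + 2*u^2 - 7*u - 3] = -24*u^2 + 4*u - 7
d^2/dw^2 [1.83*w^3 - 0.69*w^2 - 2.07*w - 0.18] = 10.98*w - 1.38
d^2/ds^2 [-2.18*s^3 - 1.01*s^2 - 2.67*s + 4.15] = -13.08*s - 2.02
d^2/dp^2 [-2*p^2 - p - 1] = -4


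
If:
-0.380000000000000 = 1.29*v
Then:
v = -0.29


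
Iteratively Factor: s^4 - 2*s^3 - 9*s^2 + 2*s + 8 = (s + 1)*(s^3 - 3*s^2 - 6*s + 8) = (s + 1)*(s + 2)*(s^2 - 5*s + 4) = (s - 4)*(s + 1)*(s + 2)*(s - 1)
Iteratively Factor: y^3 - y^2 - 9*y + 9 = (y - 3)*(y^2 + 2*y - 3) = (y - 3)*(y - 1)*(y + 3)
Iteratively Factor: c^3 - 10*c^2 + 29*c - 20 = (c - 1)*(c^2 - 9*c + 20) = (c - 4)*(c - 1)*(c - 5)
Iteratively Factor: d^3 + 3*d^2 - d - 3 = (d + 3)*(d^2 - 1) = (d - 1)*(d + 3)*(d + 1)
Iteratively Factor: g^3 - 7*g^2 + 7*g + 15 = (g - 3)*(g^2 - 4*g - 5) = (g - 5)*(g - 3)*(g + 1)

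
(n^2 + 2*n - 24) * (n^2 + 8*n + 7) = n^4 + 10*n^3 - n^2 - 178*n - 168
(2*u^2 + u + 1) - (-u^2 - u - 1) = 3*u^2 + 2*u + 2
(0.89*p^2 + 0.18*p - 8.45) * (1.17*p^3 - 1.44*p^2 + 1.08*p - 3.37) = 1.0413*p^5 - 1.071*p^4 - 9.1845*p^3 + 9.3631*p^2 - 9.7326*p + 28.4765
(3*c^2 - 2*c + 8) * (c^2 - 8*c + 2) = 3*c^4 - 26*c^3 + 30*c^2 - 68*c + 16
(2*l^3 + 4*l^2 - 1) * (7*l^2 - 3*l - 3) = 14*l^5 + 22*l^4 - 18*l^3 - 19*l^2 + 3*l + 3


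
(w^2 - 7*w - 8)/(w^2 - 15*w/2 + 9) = 2*(w^2 - 7*w - 8)/(2*w^2 - 15*w + 18)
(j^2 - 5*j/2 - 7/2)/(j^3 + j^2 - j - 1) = (j - 7/2)/(j^2 - 1)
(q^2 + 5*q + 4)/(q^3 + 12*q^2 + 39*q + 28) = 1/(q + 7)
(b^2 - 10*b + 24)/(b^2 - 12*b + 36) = (b - 4)/(b - 6)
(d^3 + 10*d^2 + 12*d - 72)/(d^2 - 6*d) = (d^3 + 10*d^2 + 12*d - 72)/(d*(d - 6))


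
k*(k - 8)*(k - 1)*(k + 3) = k^4 - 6*k^3 - 19*k^2 + 24*k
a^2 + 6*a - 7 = (a - 1)*(a + 7)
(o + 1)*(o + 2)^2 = o^3 + 5*o^2 + 8*o + 4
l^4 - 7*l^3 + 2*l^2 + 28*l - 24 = (l - 6)*(l - 2)*(l - 1)*(l + 2)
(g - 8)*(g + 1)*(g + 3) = g^3 - 4*g^2 - 29*g - 24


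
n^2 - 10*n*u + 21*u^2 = (n - 7*u)*(n - 3*u)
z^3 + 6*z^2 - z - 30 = (z - 2)*(z + 3)*(z + 5)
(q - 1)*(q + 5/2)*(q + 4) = q^3 + 11*q^2/2 + 7*q/2 - 10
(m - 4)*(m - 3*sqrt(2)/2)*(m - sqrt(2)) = m^3 - 4*m^2 - 5*sqrt(2)*m^2/2 + 3*m + 10*sqrt(2)*m - 12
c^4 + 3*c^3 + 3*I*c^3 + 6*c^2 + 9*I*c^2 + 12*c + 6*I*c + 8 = (c + 1)*(c + 2)*(c - I)*(c + 4*I)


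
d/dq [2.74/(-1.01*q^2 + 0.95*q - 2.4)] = (5.5348*q - 2.603)/(1.01*q^2 - 0.95*q + 2.4)^2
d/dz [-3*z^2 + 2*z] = 2 - 6*z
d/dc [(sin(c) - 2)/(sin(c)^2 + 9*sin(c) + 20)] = (4*sin(c) + cos(c)^2 + 37)*cos(c)/(sin(c)^2 + 9*sin(c) + 20)^2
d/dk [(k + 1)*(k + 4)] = 2*k + 5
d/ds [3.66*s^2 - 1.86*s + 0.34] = 7.32*s - 1.86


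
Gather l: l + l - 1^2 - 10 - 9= 2*l - 20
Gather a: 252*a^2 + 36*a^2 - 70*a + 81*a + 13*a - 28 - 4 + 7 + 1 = 288*a^2 + 24*a - 24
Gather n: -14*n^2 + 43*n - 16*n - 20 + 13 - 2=-14*n^2 + 27*n - 9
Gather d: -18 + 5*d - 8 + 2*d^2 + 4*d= 2*d^2 + 9*d - 26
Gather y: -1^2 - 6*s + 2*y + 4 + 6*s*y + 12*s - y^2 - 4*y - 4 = 6*s - y^2 + y*(6*s - 2) - 1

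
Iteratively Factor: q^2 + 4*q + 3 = (q + 3)*(q + 1)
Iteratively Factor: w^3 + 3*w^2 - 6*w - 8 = (w - 2)*(w^2 + 5*w + 4) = (w - 2)*(w + 4)*(w + 1)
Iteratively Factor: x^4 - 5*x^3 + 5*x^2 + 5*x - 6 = (x - 1)*(x^3 - 4*x^2 + x + 6) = (x - 1)*(x + 1)*(x^2 - 5*x + 6) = (x - 2)*(x - 1)*(x + 1)*(x - 3)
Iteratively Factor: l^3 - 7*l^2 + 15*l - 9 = (l - 3)*(l^2 - 4*l + 3) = (l - 3)*(l - 1)*(l - 3)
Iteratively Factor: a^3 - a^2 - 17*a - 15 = (a + 3)*(a^2 - 4*a - 5) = (a - 5)*(a + 3)*(a + 1)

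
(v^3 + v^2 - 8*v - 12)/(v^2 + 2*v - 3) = (v^3 + v^2 - 8*v - 12)/(v^2 + 2*v - 3)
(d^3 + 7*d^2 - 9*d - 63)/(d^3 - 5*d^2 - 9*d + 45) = (d + 7)/(d - 5)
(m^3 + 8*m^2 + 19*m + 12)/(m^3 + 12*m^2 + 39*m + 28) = (m + 3)/(m + 7)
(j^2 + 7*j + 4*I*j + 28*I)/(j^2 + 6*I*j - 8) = (j + 7)/(j + 2*I)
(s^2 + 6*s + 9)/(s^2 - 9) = (s + 3)/(s - 3)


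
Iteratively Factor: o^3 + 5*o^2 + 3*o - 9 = (o - 1)*(o^2 + 6*o + 9) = (o - 1)*(o + 3)*(o + 3)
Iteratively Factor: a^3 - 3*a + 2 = (a + 2)*(a^2 - 2*a + 1) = (a - 1)*(a + 2)*(a - 1)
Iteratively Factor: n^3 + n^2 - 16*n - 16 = (n - 4)*(n^2 + 5*n + 4) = (n - 4)*(n + 1)*(n + 4)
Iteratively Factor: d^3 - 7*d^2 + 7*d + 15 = (d - 5)*(d^2 - 2*d - 3) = (d - 5)*(d - 3)*(d + 1)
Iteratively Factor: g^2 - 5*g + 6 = (g - 3)*(g - 2)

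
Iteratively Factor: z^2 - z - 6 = (z - 3)*(z + 2)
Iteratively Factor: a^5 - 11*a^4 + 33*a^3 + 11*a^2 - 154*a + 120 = (a - 4)*(a^4 - 7*a^3 + 5*a^2 + 31*a - 30) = (a - 5)*(a - 4)*(a^3 - 2*a^2 - 5*a + 6) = (a - 5)*(a - 4)*(a + 2)*(a^2 - 4*a + 3) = (a - 5)*(a - 4)*(a - 1)*(a + 2)*(a - 3)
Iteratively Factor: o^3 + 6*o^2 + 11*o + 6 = (o + 3)*(o^2 + 3*o + 2) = (o + 1)*(o + 3)*(o + 2)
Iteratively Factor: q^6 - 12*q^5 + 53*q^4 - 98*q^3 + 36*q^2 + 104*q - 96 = (q - 2)*(q^5 - 10*q^4 + 33*q^3 - 32*q^2 - 28*q + 48) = (q - 3)*(q - 2)*(q^4 - 7*q^3 + 12*q^2 + 4*q - 16) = (q - 3)*(q - 2)^2*(q^3 - 5*q^2 + 2*q + 8) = (q - 3)*(q - 2)^2*(q + 1)*(q^2 - 6*q + 8) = (q - 3)*(q - 2)^3*(q + 1)*(q - 4)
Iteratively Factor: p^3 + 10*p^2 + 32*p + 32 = (p + 4)*(p^2 + 6*p + 8) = (p + 2)*(p + 4)*(p + 4)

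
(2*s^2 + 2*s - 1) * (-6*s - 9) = -12*s^3 - 30*s^2 - 12*s + 9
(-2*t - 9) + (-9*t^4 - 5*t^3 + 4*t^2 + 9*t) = -9*t^4 - 5*t^3 + 4*t^2 + 7*t - 9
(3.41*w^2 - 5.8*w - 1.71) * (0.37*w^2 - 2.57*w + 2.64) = 1.2617*w^4 - 10.9097*w^3 + 23.2757*w^2 - 10.9173*w - 4.5144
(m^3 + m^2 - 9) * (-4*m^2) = -4*m^5 - 4*m^4 + 36*m^2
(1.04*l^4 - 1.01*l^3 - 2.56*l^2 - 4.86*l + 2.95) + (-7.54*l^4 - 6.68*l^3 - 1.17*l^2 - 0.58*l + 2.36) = -6.5*l^4 - 7.69*l^3 - 3.73*l^2 - 5.44*l + 5.31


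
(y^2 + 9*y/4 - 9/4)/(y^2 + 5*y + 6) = (y - 3/4)/(y + 2)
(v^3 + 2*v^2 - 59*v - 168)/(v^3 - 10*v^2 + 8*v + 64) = (v^2 + 10*v + 21)/(v^2 - 2*v - 8)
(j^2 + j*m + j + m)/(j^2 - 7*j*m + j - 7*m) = (j + m)/(j - 7*m)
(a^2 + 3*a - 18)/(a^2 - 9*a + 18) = (a + 6)/(a - 6)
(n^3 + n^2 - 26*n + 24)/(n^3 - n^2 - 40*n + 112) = (n^2 + 5*n - 6)/(n^2 + 3*n - 28)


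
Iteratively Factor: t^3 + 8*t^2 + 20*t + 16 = (t + 4)*(t^2 + 4*t + 4) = (t + 2)*(t + 4)*(t + 2)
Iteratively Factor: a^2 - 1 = (a - 1)*(a + 1)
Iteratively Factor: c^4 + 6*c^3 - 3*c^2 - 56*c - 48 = (c + 4)*(c^3 + 2*c^2 - 11*c - 12) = (c + 1)*(c + 4)*(c^2 + c - 12) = (c - 3)*(c + 1)*(c + 4)*(c + 4)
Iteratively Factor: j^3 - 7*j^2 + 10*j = (j)*(j^2 - 7*j + 10) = j*(j - 2)*(j - 5)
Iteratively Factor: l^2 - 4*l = (l - 4)*(l)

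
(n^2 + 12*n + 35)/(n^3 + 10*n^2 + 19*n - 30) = (n + 7)/(n^2 + 5*n - 6)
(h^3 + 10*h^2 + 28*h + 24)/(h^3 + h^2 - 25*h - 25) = (h^3 + 10*h^2 + 28*h + 24)/(h^3 + h^2 - 25*h - 25)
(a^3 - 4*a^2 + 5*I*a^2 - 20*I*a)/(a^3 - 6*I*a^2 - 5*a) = (a^2 + a*(-4 + 5*I) - 20*I)/(a^2 - 6*I*a - 5)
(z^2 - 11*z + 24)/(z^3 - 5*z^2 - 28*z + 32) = (z - 3)/(z^2 + 3*z - 4)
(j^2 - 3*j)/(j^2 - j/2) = 2*(j - 3)/(2*j - 1)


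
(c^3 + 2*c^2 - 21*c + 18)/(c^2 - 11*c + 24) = (c^2 + 5*c - 6)/(c - 8)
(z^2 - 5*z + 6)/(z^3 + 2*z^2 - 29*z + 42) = 1/(z + 7)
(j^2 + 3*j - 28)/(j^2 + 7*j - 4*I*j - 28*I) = (j - 4)/(j - 4*I)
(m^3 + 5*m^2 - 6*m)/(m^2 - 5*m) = (m^2 + 5*m - 6)/(m - 5)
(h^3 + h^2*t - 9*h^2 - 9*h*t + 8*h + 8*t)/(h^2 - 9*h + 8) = h + t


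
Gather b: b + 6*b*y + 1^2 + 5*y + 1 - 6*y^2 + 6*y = b*(6*y + 1) - 6*y^2 + 11*y + 2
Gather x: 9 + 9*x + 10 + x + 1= 10*x + 20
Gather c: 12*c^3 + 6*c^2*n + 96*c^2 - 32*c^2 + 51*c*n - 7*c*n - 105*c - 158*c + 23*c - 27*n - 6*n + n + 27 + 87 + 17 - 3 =12*c^3 + c^2*(6*n + 64) + c*(44*n - 240) - 32*n + 128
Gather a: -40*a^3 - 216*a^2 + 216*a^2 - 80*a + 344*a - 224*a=-40*a^3 + 40*a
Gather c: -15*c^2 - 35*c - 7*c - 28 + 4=-15*c^2 - 42*c - 24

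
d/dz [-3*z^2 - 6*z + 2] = -6*z - 6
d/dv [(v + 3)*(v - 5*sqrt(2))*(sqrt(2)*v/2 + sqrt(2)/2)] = 3*sqrt(2)*v^2/2 - 10*v + 4*sqrt(2)*v - 20 + 3*sqrt(2)/2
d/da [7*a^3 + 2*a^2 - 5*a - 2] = 21*a^2 + 4*a - 5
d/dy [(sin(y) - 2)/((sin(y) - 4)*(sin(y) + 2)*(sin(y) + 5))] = (-2*sin(y)^3 + 3*sin(y)^2 + 12*sin(y) - 76)*cos(y)/((sin(y) - 4)^2*(sin(y) + 2)^2*(sin(y) + 5)^2)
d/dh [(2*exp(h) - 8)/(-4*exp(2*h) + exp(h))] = 8*(exp(2*h) - 8*exp(h) + 1)*exp(-h)/(16*exp(2*h) - 8*exp(h) + 1)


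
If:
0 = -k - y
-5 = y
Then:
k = 5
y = -5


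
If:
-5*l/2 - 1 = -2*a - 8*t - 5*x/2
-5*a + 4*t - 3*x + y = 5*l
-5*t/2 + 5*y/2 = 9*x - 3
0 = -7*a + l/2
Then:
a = -77*y/13983 - 78/4661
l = -1078*y/13983 - 1092/4661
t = -559*y/4661 - 246/4661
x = 1450*y/4661 + 1622/4661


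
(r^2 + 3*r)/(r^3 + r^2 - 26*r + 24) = r*(r + 3)/(r^3 + r^2 - 26*r + 24)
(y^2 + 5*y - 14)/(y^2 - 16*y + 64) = (y^2 + 5*y - 14)/(y^2 - 16*y + 64)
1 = 1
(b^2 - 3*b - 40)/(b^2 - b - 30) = (b - 8)/(b - 6)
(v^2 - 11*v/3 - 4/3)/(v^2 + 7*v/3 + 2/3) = (v - 4)/(v + 2)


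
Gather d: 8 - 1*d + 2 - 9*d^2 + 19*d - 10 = -9*d^2 + 18*d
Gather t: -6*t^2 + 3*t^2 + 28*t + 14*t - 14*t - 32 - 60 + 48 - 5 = -3*t^2 + 28*t - 49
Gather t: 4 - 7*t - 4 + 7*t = 0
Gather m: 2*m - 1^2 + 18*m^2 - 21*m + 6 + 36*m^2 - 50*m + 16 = 54*m^2 - 69*m + 21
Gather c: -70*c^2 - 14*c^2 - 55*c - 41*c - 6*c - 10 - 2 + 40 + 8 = -84*c^2 - 102*c + 36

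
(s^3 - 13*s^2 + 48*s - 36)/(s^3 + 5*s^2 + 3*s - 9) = (s^2 - 12*s + 36)/(s^2 + 6*s + 9)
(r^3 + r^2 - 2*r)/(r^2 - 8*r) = (r^2 + r - 2)/(r - 8)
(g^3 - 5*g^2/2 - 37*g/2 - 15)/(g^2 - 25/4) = 2*(g^2 - 5*g - 6)/(2*g - 5)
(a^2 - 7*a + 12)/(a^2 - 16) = (a - 3)/(a + 4)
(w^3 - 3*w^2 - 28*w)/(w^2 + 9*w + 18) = w*(w^2 - 3*w - 28)/(w^2 + 9*w + 18)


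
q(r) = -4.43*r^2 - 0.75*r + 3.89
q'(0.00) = -0.75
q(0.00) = 3.89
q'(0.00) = -0.75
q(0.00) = 3.89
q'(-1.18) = 9.70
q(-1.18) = -1.39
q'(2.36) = -21.66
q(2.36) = -22.55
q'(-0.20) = 1.02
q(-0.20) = 3.86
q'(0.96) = -9.26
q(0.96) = -0.91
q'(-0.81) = 6.43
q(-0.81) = 1.59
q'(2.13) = -19.62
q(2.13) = -17.81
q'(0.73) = -7.22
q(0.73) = 0.98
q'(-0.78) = 6.16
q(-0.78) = 1.78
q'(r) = -8.86*r - 0.75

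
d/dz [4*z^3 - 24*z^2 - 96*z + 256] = 12*z^2 - 48*z - 96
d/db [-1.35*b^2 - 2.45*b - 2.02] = -2.7*b - 2.45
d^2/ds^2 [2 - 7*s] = 0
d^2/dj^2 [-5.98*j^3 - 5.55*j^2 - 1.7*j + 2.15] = -35.88*j - 11.1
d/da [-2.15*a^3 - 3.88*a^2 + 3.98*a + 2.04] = -6.45*a^2 - 7.76*a + 3.98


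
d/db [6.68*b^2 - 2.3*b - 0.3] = 13.36*b - 2.3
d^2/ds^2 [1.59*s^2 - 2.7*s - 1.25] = 3.18000000000000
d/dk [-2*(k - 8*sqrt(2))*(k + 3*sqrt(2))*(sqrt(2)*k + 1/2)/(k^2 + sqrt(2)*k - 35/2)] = 2*(-4*sqrt(2)*k^4 - 16*k^3 + 46*sqrt(2)*k^2 - 1522*k - 3631*sqrt(2))/(4*k^4 + 8*sqrt(2)*k^3 - 132*k^2 - 140*sqrt(2)*k + 1225)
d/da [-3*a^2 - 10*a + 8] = -6*a - 10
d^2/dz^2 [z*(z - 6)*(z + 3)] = 6*z - 6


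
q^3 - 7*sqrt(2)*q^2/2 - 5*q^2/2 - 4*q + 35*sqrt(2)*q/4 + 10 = (q - 5/2)*(q - 4*sqrt(2))*(q + sqrt(2)/2)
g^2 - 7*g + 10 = (g - 5)*(g - 2)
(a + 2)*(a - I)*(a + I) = a^3 + 2*a^2 + a + 2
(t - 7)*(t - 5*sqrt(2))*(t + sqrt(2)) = t^3 - 7*t^2 - 4*sqrt(2)*t^2 - 10*t + 28*sqrt(2)*t + 70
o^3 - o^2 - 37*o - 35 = (o - 7)*(o + 1)*(o + 5)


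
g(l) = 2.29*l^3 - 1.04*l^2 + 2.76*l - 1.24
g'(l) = 6.87*l^2 - 2.08*l + 2.76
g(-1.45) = -14.41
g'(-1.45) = 20.22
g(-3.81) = -153.50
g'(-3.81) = 110.41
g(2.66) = 41.84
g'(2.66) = 45.84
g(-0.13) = -1.62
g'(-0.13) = 3.15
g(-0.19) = -1.82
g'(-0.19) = 3.40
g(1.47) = 7.84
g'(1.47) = 14.55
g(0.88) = 1.94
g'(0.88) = 6.25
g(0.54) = 0.31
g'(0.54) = 3.64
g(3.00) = 59.51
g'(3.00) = 58.35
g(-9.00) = -1779.73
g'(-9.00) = 577.95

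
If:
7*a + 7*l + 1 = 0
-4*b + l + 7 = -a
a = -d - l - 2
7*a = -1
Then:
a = -1/7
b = 12/7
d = -13/7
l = 0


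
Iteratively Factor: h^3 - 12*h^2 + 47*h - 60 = (h - 4)*(h^2 - 8*h + 15) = (h - 5)*(h - 4)*(h - 3)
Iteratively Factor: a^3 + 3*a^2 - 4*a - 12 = (a + 3)*(a^2 - 4) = (a + 2)*(a + 3)*(a - 2)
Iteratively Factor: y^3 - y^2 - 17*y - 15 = (y + 3)*(y^2 - 4*y - 5) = (y - 5)*(y + 3)*(y + 1)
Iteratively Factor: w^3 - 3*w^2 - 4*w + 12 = (w - 3)*(w^2 - 4) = (w - 3)*(w + 2)*(w - 2)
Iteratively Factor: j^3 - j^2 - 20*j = (j - 5)*(j^2 + 4*j) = (j - 5)*(j + 4)*(j)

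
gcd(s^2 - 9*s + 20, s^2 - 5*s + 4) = s - 4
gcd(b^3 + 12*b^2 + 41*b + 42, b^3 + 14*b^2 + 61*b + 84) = b^2 + 10*b + 21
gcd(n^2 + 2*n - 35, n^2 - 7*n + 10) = n - 5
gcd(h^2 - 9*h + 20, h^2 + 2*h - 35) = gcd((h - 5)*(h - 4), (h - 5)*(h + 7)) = h - 5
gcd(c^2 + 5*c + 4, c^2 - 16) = c + 4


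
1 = 1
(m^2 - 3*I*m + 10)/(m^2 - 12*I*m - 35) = (m + 2*I)/(m - 7*I)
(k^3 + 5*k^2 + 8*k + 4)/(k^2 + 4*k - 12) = (k^3 + 5*k^2 + 8*k + 4)/(k^2 + 4*k - 12)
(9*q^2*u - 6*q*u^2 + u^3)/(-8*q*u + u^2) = (-9*q^2 + 6*q*u - u^2)/(8*q - u)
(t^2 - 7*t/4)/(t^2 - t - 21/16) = 4*t/(4*t + 3)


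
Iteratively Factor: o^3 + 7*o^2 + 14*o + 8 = (o + 4)*(o^2 + 3*o + 2) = (o + 2)*(o + 4)*(o + 1)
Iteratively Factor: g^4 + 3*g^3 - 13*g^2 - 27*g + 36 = (g - 3)*(g^3 + 6*g^2 + 5*g - 12) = (g - 3)*(g - 1)*(g^2 + 7*g + 12) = (g - 3)*(g - 1)*(g + 4)*(g + 3)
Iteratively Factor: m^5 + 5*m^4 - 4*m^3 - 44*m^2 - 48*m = (m + 4)*(m^4 + m^3 - 8*m^2 - 12*m) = m*(m + 4)*(m^3 + m^2 - 8*m - 12) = m*(m + 2)*(m + 4)*(m^2 - m - 6) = m*(m + 2)^2*(m + 4)*(m - 3)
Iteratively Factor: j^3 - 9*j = (j + 3)*(j^2 - 3*j) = (j - 3)*(j + 3)*(j)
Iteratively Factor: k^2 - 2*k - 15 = (k + 3)*(k - 5)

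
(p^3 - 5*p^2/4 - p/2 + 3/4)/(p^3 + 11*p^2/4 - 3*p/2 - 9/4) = (p - 1)/(p + 3)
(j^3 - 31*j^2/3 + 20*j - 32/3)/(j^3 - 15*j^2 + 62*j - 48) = (j - 4/3)/(j - 6)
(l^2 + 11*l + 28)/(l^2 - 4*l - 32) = (l + 7)/(l - 8)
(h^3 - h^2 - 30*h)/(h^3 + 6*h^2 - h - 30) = h*(h - 6)/(h^2 + h - 6)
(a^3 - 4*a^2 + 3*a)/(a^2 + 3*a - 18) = a*(a - 1)/(a + 6)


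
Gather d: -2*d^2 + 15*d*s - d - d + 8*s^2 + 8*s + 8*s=-2*d^2 + d*(15*s - 2) + 8*s^2 + 16*s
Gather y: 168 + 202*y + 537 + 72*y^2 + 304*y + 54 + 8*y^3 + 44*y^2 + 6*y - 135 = 8*y^3 + 116*y^2 + 512*y + 624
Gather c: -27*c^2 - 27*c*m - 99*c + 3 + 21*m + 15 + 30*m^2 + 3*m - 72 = -27*c^2 + c*(-27*m - 99) + 30*m^2 + 24*m - 54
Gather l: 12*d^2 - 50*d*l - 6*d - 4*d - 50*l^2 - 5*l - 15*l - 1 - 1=12*d^2 - 10*d - 50*l^2 + l*(-50*d - 20) - 2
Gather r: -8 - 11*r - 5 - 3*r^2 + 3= -3*r^2 - 11*r - 10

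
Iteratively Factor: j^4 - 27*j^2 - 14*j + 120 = (j - 2)*(j^3 + 2*j^2 - 23*j - 60) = (j - 2)*(j + 3)*(j^2 - j - 20) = (j - 5)*(j - 2)*(j + 3)*(j + 4)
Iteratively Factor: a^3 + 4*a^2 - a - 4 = (a + 4)*(a^2 - 1) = (a + 1)*(a + 4)*(a - 1)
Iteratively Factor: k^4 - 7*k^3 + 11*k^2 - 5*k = (k)*(k^3 - 7*k^2 + 11*k - 5) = k*(k - 1)*(k^2 - 6*k + 5) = k*(k - 5)*(k - 1)*(k - 1)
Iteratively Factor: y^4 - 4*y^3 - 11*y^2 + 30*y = (y - 2)*(y^3 - 2*y^2 - 15*y) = (y - 2)*(y + 3)*(y^2 - 5*y) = (y - 5)*(y - 2)*(y + 3)*(y)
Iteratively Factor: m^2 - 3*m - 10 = (m + 2)*(m - 5)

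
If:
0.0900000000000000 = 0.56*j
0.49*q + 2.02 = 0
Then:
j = 0.16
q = -4.12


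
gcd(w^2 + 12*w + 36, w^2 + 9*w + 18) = w + 6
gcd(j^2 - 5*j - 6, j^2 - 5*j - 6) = j^2 - 5*j - 6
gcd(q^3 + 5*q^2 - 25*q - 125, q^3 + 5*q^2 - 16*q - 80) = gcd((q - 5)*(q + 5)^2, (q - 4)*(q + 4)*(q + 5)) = q + 5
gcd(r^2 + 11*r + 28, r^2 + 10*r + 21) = r + 7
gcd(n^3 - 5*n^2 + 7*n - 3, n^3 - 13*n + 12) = n^2 - 4*n + 3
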